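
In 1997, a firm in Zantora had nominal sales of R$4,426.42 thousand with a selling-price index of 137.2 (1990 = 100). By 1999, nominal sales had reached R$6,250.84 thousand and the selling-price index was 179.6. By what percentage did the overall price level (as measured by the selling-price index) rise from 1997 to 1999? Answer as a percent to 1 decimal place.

30.9%

Price-level change = 179.6 / 137.2 − 1 = 0.3090.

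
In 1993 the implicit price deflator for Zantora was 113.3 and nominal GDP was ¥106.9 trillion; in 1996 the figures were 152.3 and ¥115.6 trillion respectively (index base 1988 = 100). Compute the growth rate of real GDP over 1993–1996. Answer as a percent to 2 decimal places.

-19.55%

Deflate each year: 1993 → 106.9/1.133 = 94.35; 1996 → 115.6/1.523 = 75.90.
So real GDP changed by 75.90/94.35 − 1 = -0.1955, i.e. -19.55%.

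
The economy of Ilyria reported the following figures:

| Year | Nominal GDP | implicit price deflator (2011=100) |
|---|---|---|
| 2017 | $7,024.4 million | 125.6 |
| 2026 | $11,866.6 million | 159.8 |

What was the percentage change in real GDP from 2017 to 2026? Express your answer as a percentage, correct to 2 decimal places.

Deflate each year: 2017 → 7024.4/1.256 = 5592.68; 2026 → 11866.6/1.598 = 7425.91.
So real GDP changed by 7425.91/5592.68 − 1 = 0.3278, i.e. 32.78%.

32.78%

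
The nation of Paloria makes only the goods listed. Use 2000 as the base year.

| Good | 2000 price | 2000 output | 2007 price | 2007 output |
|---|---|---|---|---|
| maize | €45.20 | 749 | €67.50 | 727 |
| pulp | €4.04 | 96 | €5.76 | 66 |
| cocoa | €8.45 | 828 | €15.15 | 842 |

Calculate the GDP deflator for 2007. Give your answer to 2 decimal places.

154.59

Nominal GDP 2007 = 67.50·727 + 5.76·66 + 15.15·842 = 62208.96.
Real GDP 2007 (at 2000 prices) = 45.20·727 + 4.04·66 + 8.45·842 = 40241.94.
Deflator = Nominal/Real × 100 = 62208.96/40241.94 × 100 = 154.587.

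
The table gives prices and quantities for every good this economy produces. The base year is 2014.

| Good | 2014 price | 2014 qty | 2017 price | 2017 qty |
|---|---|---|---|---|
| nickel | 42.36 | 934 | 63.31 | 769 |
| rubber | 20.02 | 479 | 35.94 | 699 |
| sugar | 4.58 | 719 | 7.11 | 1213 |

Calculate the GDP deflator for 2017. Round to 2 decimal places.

Nominal GDP 2017 = 63.31·769 + 35.94·699 + 7.11·1213 = 82431.88.
Real GDP 2017 (at 2014 prices) = 42.36·769 + 20.02·699 + 4.58·1213 = 52124.36.
Deflator = Nominal/Real × 100 = 82431.88/52124.36 × 100 = 158.145.

158.14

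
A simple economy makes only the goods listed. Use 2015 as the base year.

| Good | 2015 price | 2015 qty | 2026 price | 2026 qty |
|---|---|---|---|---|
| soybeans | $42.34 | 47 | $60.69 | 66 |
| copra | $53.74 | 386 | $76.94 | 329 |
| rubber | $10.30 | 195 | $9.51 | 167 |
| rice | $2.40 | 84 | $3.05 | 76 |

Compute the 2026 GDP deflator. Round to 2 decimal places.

Nominal GDP 2026 = 60.69·66 + 76.94·329 + 9.51·167 + 3.05·76 = 31138.77.
Real GDP 2026 (at 2015 prices) = 42.34·66 + 53.74·329 + 10.30·167 + 2.40·76 = 22377.40.
Deflator = Nominal/Real × 100 = 31138.77/22377.40 × 100 = 139.153.

139.15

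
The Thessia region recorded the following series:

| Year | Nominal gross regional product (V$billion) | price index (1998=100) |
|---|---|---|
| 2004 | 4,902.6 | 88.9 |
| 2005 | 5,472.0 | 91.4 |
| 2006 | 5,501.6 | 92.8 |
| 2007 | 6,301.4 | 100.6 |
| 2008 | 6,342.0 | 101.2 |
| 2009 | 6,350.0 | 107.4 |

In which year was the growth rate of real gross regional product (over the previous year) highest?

2005: real = 5472.0/0.914 = 5986.87; growth vs 2004 (5514.74) = 8.56%.
2006: real = 5501.6/0.928 = 5928.45; growth vs 2005 (5986.87) = -0.98%.
2007: real = 6301.4/1.006 = 6263.82; growth vs 2006 (5928.45) = 5.66%.
2008: real = 6342.0/1.012 = 6266.80; growth vs 2007 (6263.82) = 0.05%.
2009: real = 6350.0/1.074 = 5912.48; growth vs 2008 (6266.80) = -5.65%.

2005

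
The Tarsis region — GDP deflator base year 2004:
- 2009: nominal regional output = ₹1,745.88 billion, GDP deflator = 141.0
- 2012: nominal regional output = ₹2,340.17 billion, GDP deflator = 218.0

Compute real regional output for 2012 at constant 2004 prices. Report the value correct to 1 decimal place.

Real regional output = Nominal / (GDP deflator/100) = 2340.17 / 2.180 = 1073.47.

₹1,073.5 billion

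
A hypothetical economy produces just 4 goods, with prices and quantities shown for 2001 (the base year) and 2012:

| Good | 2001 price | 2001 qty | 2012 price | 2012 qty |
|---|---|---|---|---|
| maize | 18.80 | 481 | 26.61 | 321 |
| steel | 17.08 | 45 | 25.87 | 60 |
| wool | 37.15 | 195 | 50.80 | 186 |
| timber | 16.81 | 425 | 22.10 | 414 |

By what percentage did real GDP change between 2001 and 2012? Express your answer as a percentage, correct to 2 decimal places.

-13.52%

Real GDP 2001 = Nominal GDP 2001 = 18.80·481 + 17.08·45 + 37.15·195 + 16.81·425 = 24199.90.
Real GDP 2012 (at 2001 prices) = 18.80·321 + 17.08·60 + 37.15·186 + 16.81·414 = 20928.84.
Real growth = 20928.84/24199.90 − 1 = -0.1352.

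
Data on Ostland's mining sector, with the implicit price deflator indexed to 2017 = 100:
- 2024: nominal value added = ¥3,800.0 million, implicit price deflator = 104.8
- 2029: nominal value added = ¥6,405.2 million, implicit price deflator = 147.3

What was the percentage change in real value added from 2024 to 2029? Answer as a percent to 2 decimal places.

Deflate each year: 2024 → 3800.0/1.048 = 3625.95; 2029 → 6405.2/1.473 = 4348.40.
So real value added changed by 4348.40/3625.95 − 1 = 0.1992, i.e. 19.92%.

19.92%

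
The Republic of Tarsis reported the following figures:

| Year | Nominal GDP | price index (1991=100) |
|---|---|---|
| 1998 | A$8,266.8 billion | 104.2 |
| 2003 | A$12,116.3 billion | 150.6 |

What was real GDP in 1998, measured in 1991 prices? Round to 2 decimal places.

Real GDP = Nominal / (price index/100) = 8266.8 / 1.042 = 7933.59.

A$7,933.59 billion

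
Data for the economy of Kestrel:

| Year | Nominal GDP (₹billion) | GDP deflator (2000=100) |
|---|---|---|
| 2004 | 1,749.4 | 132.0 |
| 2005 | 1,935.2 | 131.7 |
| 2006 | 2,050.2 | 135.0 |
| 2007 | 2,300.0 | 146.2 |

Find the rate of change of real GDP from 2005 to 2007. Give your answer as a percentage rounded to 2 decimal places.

7.06%

Real GDP 2005 = 1935.2/1.317 = 1469.40.
Real GDP 2007 = 2300.0/1.462 = 1573.19.
Change = 1573.19/1469.40 − 1 = 0.0706.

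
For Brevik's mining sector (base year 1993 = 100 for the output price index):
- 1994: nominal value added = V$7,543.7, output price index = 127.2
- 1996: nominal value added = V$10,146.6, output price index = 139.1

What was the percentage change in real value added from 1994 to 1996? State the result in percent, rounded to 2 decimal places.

Real value added 1994 = 7543.7 / 1.272 = 5930.58.
Real value added 1996 = 10146.6 / 1.391 = 7294.46.
Real growth = 7294.46 / 5930.58 − 1 = 0.2300.

23.00%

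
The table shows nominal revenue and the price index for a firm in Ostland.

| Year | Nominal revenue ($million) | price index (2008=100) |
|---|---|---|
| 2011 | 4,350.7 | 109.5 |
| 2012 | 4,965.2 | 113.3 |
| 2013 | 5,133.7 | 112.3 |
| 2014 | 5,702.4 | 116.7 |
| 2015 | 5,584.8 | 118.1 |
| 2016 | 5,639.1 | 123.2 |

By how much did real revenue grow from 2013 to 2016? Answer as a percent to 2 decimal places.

Real revenue 2013 = 5133.7/1.123 = 4571.42.
Real revenue 2016 = 5639.1/1.232 = 4577.19.
Change = 4577.19/4571.42 − 1 = 0.0013.

0.13%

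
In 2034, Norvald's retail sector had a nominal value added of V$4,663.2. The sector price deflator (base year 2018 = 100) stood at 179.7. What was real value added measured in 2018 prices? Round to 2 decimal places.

V$2,594.99

Real value added = Nominal / (sector price deflator/100) = 4663.2 / 1.797 = 2594.99.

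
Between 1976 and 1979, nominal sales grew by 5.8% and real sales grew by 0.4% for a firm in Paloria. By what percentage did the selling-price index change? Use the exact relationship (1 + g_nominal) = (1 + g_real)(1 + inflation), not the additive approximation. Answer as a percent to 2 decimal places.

(1 + g_nom) = (1 + g_real)(1 + π), so π = 1.0580 / 1.0040 − 1 = 0.05378.

5.38%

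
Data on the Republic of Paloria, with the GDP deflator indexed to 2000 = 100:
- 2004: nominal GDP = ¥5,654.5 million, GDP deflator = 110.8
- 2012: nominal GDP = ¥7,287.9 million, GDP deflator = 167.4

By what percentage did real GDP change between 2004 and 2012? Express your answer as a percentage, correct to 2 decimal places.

Deflate each year: 2004 → 5654.5/1.108 = 5103.34; 2012 → 7287.9/1.674 = 4353.58.
So real GDP changed by 4353.58/5103.34 − 1 = -0.1469, i.e. -14.69%.

-14.69%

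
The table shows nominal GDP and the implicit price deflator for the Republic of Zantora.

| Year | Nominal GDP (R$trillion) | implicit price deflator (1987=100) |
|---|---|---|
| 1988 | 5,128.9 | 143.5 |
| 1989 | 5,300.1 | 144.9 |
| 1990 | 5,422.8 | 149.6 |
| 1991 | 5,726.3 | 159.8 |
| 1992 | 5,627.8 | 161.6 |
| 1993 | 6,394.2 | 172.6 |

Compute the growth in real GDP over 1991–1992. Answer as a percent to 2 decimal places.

-2.81%

Real GDP 1991 = 5726.3/1.598 = 3583.42.
Real GDP 1992 = 5627.8/1.616 = 3482.55.
Change = 3482.55/3583.42 − 1 = -0.0281.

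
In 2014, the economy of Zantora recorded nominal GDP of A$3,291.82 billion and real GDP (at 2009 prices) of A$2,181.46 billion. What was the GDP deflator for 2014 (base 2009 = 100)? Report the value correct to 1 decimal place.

GDP deflator = (Nominal / Real) × 100 = 3291.82 / 2181.46 × 100 = 150.90.

150.9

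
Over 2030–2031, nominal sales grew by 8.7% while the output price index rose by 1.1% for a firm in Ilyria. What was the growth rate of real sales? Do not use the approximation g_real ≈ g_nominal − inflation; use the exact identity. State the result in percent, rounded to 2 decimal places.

7.52%

(1 + g_nom) = (1 + g_real)(1 + π), so g_real = 1.0870 / 1.0110 − 1 = 0.07517.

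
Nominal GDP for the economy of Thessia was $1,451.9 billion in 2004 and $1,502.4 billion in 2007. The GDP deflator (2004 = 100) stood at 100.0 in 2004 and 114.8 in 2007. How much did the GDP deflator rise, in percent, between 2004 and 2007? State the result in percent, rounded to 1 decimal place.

Price-level change = 114.8 / 100.0 − 1 = 0.1480.

14.8%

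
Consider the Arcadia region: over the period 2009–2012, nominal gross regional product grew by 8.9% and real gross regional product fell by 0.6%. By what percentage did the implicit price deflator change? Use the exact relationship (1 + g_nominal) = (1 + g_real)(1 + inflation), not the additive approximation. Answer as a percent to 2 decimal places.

(1 + g_nom) = (1 + g_real)(1 + π), so π = 1.0890 / 0.9940 − 1 = 0.09557.

9.56%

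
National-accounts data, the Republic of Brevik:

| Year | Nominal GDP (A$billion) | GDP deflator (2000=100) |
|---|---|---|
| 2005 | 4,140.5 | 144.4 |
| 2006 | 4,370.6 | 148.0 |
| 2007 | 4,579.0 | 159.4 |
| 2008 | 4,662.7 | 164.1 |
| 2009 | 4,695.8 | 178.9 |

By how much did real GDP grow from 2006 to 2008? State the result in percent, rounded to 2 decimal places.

Real GDP 2006 = 4370.6/1.480 = 2953.11.
Real GDP 2008 = 4662.7/1.641 = 2841.38.
Change = 2841.38/2953.11 − 1 = -0.0378.

-3.78%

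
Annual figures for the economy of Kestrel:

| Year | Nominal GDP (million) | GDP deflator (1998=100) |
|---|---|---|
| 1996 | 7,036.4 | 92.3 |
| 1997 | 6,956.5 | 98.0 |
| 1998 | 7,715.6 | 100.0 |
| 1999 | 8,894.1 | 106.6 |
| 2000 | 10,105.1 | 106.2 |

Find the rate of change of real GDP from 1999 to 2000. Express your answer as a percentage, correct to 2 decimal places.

Real GDP 1999 = 8894.1/1.066 = 8343.43.
Real GDP 2000 = 10105.1/1.062 = 9515.16.
Change = 9515.16/8343.43 − 1 = 0.1404.

14.04%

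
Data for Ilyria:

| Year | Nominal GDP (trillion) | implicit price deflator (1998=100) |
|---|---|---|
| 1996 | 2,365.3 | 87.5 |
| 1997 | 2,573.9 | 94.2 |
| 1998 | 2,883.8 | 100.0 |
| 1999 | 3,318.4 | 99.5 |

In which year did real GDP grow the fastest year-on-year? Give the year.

1997: real = 2573.9/0.942 = 2732.38; growth vs 1996 (2703.20) = 1.08%.
1998: real = 2883.8/1.000 = 2883.80; growth vs 1997 (2732.38) = 5.54%.
1999: real = 3318.4/0.995 = 3335.08; growth vs 1998 (2883.80) = 15.65%.

1999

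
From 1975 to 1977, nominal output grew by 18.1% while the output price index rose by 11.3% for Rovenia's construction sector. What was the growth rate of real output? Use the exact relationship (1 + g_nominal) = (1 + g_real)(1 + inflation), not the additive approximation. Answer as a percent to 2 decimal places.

6.11%

(1 + g_nom) = (1 + g_real)(1 + π), so g_real = 1.1810 / 1.1130 − 1 = 0.06110.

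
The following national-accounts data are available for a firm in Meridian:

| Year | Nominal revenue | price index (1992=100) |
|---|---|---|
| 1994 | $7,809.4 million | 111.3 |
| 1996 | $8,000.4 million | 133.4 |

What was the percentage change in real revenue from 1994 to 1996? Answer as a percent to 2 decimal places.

-14.53%

Real revenue 1994 = 7809.4 / 1.113 = 7016.53.
Real revenue 1996 = 8000.4 / 1.334 = 5997.30.
Real growth = 5997.30 / 7016.53 − 1 = -0.1453.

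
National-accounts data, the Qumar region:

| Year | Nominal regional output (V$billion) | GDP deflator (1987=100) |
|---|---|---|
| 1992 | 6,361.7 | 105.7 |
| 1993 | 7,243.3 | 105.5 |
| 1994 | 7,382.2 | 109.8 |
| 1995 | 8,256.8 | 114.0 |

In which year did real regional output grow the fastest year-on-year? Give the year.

1993: real = 7243.3/1.055 = 6865.69; growth vs 1992 (6018.64) = 14.07%.
1994: real = 7382.2/1.098 = 6723.32; growth vs 1993 (6865.69) = -2.07%.
1995: real = 8256.8/1.140 = 7242.81; growth vs 1994 (6723.32) = 7.73%.

1993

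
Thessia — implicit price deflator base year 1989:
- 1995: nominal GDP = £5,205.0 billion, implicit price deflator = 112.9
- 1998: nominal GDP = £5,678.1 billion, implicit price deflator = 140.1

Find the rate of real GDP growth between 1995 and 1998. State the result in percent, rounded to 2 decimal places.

-12.09%

Real GDP 1995 = 5205.0 / 1.129 = 4610.27.
Real GDP 1998 = 5678.1 / 1.401 = 4052.89.
Real growth = 4052.89 / 4610.27 − 1 = -0.1209.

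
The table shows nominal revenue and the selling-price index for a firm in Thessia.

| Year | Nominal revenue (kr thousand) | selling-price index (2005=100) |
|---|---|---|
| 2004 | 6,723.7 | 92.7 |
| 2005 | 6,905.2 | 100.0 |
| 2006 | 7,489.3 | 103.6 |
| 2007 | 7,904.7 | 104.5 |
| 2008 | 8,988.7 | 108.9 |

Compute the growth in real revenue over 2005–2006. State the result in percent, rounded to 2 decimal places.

Real revenue 2005 = 6905.2/1.000 = 6905.20.
Real revenue 2006 = 7489.3/1.036 = 7229.05.
Change = 7229.05/6905.20 − 1 = 0.0469.

4.69%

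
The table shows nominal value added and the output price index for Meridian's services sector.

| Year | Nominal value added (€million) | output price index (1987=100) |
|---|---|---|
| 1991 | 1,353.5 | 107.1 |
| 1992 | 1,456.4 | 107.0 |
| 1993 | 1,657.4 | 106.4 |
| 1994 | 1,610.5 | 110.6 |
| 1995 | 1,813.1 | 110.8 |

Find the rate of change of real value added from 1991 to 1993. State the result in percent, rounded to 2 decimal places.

23.26%

Real value added 1991 = 1353.5/1.071 = 1263.77.
Real value added 1993 = 1657.4/1.064 = 1557.71.
Change = 1557.71/1263.77 − 1 = 0.2326.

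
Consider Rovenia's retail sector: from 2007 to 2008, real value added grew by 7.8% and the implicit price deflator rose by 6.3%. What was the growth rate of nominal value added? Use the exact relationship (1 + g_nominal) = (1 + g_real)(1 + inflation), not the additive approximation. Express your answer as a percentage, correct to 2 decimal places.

14.59%

(1 + g_nom) = (1 + g_real)(1 + π) = 1.0780 × 1.0630 = 1.14591.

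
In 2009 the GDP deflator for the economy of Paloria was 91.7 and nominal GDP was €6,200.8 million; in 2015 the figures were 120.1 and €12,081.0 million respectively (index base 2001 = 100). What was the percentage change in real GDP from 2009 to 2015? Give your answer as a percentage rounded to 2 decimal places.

48.76%

Real GDP 2009 = 6200.8 / 0.917 = 6762.05.
Real GDP 2015 = 12081.0 / 1.201 = 10059.12.
Real growth = 10059.12 / 6762.05 − 1 = 0.4876.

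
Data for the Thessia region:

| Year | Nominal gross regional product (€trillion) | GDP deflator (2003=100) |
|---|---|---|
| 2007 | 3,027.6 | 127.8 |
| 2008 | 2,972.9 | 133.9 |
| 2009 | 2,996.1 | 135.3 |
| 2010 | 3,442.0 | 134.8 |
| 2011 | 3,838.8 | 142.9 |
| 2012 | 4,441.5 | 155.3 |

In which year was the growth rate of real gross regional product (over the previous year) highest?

2010

2008: real = 2972.9/1.339 = 2220.24; growth vs 2007 (2369.01) = -6.28%.
2009: real = 2996.1/1.353 = 2214.41; growth vs 2008 (2220.24) = -0.26%.
2010: real = 3442.0/1.348 = 2553.41; growth vs 2009 (2214.41) = 15.31%.
2011: real = 3838.8/1.429 = 2686.35; growth vs 2010 (2553.41) = 5.21%.
2012: real = 4441.5/1.553 = 2859.95; growth vs 2011 (2686.35) = 6.46%.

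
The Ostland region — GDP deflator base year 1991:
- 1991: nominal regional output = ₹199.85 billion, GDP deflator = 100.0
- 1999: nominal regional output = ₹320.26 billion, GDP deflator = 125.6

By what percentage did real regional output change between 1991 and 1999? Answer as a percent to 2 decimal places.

27.59%

Deflate each year: 1991 → 199.85/1.000 = 199.85; 1999 → 320.26/1.256 = 254.98.
So real regional output changed by 254.98/199.85 − 1 = 0.2759, i.e. 27.59%.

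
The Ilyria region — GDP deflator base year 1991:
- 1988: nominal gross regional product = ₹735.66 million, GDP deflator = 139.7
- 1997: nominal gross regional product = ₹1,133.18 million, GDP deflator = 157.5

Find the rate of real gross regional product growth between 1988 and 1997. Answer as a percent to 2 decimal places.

Real gross regional product 1988 = 735.66 / 1.397 = 526.60.
Real gross regional product 1997 = 1133.18 / 1.575 = 719.48.
Real growth = 719.48 / 526.60 − 1 = 0.3663.

36.63%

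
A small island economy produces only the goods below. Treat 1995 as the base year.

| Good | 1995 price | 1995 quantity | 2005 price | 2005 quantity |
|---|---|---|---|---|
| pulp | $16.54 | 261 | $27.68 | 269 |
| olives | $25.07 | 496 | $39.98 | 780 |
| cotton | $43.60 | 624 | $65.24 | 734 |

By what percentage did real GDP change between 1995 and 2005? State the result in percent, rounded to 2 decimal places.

27.41%

Real GDP 1995 = Nominal GDP 1995 = 16.54·261 + 25.07·496 + 43.60·624 = 43958.06.
Real GDP 2005 (at 1995 prices) = 16.54·269 + 25.07·780 + 43.60·734 = 56006.26.
Real growth = 56006.26/43958.06 − 1 = 0.2741.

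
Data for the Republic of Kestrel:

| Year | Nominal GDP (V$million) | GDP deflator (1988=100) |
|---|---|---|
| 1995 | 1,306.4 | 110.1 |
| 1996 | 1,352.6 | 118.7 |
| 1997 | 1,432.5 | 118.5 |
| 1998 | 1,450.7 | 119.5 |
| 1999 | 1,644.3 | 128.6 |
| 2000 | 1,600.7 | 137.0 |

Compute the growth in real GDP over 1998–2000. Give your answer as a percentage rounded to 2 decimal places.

-3.75%

Real GDP 1998 = 1450.7/1.195 = 1213.97.
Real GDP 2000 = 1600.7/1.370 = 1168.39.
Change = 1168.39/1213.97 − 1 = -0.0375.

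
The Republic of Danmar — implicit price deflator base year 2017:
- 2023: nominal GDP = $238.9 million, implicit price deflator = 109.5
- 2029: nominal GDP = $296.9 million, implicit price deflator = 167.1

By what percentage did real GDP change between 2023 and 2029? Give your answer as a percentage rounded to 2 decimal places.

-18.56%

Deflate each year: 2023 → 238.9/1.095 = 218.17; 2029 → 296.9/1.671 = 177.68.
So real GDP changed by 177.68/218.17 − 1 = -0.1856, i.e. -18.56%.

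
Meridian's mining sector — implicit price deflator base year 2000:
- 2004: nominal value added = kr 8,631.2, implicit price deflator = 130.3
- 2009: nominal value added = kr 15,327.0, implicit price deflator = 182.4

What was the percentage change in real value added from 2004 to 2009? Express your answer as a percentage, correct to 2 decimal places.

Real value added 2004 = 8631.2 / 1.303 = 6624.10.
Real value added 2009 = 15327.0 / 1.824 = 8402.96.
Real growth = 8402.96 / 6624.10 − 1 = 0.2685.

26.85%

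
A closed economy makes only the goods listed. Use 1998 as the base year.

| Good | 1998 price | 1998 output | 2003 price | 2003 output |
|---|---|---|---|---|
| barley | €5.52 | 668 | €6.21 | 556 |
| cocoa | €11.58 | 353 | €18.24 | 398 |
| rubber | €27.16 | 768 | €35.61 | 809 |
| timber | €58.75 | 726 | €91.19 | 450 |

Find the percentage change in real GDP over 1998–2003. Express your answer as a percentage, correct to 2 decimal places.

Real GDP 1998 = Nominal GDP 1998 = 5.52·668 + 11.58·353 + 27.16·768 + 58.75·726 = 71286.48.
Real GDP 2003 (at 1998 prices) = 5.52·556 + 11.58·398 + 27.16·809 + 58.75·450 = 56087.90.
Real growth = 56087.90/71286.48 − 1 = -0.2132.

-21.32%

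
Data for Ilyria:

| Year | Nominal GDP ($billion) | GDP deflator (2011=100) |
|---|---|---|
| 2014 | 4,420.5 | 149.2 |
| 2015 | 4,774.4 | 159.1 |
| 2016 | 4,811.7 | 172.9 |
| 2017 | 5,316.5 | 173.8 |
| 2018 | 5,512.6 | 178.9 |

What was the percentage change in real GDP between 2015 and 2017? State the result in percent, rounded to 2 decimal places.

1.94%

Real GDP 2015 = 4774.4/1.591 = 3000.88.
Real GDP 2017 = 5316.5/1.738 = 3058.98.
Change = 3058.98/3000.88 − 1 = 0.0194.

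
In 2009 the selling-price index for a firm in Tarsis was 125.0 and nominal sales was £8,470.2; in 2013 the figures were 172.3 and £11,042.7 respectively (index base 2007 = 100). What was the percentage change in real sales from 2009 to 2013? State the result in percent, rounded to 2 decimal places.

-5.42%

Deflate each year: 2009 → 8470.2/1.250 = 6776.16; 2013 → 11042.7/1.723 = 6409.00.
So real sales changed by 6409.00/6776.16 − 1 = -0.0542, i.e. -5.42%.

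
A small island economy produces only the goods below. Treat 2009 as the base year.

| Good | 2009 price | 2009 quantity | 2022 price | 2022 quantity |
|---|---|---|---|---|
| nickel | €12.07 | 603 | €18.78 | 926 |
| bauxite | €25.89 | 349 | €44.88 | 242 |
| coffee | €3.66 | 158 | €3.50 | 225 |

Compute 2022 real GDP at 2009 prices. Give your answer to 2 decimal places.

€18265.70

Real GDP 2022 = Σ (p_2009 × q_2022) = 12.07·926 + 25.89·242 + 3.66·225 = 18265.70.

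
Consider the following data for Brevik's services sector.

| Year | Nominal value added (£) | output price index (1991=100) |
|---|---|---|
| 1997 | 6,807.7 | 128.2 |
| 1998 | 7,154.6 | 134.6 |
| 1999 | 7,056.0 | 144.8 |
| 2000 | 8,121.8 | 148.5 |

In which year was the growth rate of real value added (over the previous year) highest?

2000

1998: real = 7154.6/1.346 = 5315.45; growth vs 1997 (5310.22) = 0.10%.
1999: real = 7056.0/1.448 = 4872.93; growth vs 1998 (5315.45) = -8.33%.
2000: real = 8121.8/1.485 = 5469.23; growth vs 1999 (4872.93) = 12.24%.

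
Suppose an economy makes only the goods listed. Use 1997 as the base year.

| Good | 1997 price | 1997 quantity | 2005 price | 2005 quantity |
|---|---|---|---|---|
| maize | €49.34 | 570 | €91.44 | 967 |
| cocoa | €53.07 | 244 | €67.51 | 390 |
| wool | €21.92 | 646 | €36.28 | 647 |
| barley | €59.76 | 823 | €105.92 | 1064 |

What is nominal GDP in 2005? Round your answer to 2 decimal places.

€250923.42

Nominal GDP 2005 = Σ (p_2005 × q_2005) = 91.44·967 + 67.51·390 + 36.28·647 + 105.92·1064 = 250923.42.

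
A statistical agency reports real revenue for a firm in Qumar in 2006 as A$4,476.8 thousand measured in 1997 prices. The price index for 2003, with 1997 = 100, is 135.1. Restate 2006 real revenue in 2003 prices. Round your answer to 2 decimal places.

Real revenue in 2003 prices = Real revenue in 1997 prices × (P_2003/P_1997) = 4476.8 × 1.351 = 6048.16.

A$6,048.16 thousand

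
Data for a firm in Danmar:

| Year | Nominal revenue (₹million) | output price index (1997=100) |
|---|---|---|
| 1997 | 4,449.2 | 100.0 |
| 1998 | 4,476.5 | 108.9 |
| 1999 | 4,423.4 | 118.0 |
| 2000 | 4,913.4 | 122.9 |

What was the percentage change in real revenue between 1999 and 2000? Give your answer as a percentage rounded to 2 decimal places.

Real revenue 1999 = 4423.4/1.180 = 3748.64.
Real revenue 2000 = 4913.4/1.229 = 3997.88.
Change = 3997.88/3748.64 − 1 = 0.0665.

6.65%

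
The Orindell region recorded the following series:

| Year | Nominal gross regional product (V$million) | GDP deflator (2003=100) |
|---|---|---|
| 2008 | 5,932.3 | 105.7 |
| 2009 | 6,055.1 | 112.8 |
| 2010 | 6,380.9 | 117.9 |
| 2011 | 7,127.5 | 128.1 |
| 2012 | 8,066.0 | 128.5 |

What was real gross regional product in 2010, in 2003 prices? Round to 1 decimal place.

V$5,412.1 million

Real gross regional product 2010 = 6380.9 / 1.179 = 5412.13.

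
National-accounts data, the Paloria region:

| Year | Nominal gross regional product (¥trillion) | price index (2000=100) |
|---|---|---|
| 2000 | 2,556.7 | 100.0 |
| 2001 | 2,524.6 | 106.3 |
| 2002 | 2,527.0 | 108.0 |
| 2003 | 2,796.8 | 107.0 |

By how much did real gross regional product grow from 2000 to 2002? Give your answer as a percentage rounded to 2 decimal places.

-8.48%

Real gross regional product 2000 = 2556.7/1.000 = 2556.70.
Real gross regional product 2002 = 2527.0/1.080 = 2339.81.
Change = 2339.81/2556.70 − 1 = -0.0848.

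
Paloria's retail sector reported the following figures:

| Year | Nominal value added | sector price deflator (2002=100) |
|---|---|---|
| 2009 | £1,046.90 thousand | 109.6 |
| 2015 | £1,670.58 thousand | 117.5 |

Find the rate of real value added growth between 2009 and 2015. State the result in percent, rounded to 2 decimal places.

48.85%

Real value added 2009 = 1046.90 / 1.096 = 955.20.
Real value added 2015 = 1670.58 / 1.175 = 1421.77.
Real growth = 1421.77 / 955.20 − 1 = 0.4885.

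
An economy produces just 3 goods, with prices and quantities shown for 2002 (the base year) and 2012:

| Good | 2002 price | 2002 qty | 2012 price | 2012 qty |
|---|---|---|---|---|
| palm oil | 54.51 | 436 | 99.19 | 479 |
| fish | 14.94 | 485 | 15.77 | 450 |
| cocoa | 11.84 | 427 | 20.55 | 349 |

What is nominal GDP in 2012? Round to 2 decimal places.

61780.46

Nominal GDP 2012 = Σ (p_2012 × q_2012) = 99.19·479 + 15.77·450 + 20.55·349 = 61780.46.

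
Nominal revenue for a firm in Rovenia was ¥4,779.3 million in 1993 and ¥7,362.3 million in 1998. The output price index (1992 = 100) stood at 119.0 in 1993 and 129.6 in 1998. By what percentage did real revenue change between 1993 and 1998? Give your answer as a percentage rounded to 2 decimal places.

Real revenue 1993 = 4779.3 / 1.190 = 4016.22.
Real revenue 1998 = 7362.3 / 1.296 = 5680.79.
Real growth = 5680.79 / 4016.22 − 1 = 0.4145.

41.45%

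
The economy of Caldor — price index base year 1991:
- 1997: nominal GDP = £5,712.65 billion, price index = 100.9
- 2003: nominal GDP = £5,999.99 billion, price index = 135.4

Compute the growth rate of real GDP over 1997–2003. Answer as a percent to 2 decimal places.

-21.73%

Deflate each year: 1997 → 5712.65/1.009 = 5661.69; 2003 → 5999.99/1.354 = 4431.31.
So real GDP changed by 4431.31/5661.69 − 1 = -0.2173, i.e. -21.73%.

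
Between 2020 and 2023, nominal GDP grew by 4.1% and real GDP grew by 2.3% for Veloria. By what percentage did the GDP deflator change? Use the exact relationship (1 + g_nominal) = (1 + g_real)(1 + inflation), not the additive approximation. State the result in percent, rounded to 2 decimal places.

(1 + g_nom) = (1 + g_real)(1 + π), so π = 1.0410 / 1.0230 − 1 = 0.01760.

1.76%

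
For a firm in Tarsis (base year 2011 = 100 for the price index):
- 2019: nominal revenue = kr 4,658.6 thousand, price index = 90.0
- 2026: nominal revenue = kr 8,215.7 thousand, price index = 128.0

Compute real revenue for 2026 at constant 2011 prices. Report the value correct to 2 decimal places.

Real revenue = Nominal / (price index/100) = 8215.7 / 1.280 = 6418.52.

kr 6,418.52 thousand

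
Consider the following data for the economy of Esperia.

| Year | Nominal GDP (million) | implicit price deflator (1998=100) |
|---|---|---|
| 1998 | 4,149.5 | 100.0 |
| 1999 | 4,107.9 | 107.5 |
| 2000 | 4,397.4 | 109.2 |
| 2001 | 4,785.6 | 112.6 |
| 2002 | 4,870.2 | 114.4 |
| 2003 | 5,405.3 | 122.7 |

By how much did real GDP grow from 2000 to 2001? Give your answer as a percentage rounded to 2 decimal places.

5.54%

Real GDP 2000 = 4397.4/1.092 = 4026.92.
Real GDP 2001 = 4785.6/1.126 = 4250.09.
Change = 4250.09/4026.92 − 1 = 0.0554.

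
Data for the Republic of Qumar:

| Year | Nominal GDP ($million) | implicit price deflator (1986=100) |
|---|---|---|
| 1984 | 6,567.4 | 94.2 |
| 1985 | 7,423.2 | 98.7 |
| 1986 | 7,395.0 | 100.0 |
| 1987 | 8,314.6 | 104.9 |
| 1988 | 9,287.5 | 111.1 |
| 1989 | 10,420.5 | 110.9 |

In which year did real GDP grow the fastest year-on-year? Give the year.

1989

1985: real = 7423.2/0.987 = 7520.97; growth vs 1984 (6971.76) = 7.88%.
1986: real = 7395.0/1.000 = 7395.00; growth vs 1985 (7520.97) = -1.67%.
1987: real = 8314.6/1.049 = 7926.22; growth vs 1986 (7395.00) = 7.18%.
1988: real = 9287.5/1.111 = 8359.59; growth vs 1987 (7926.22) = 5.47%.
1989: real = 10420.5/1.109 = 9396.30; growth vs 1988 (8359.59) = 12.40%.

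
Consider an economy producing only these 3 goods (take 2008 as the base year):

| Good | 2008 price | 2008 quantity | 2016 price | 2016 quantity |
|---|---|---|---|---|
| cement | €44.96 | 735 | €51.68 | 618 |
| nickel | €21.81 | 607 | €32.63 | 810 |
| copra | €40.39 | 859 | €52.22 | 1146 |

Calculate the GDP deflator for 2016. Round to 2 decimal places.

Nominal GDP 2016 = 51.68·618 + 32.63·810 + 52.22·1146 = 118212.66.
Real GDP 2016 (at 2008 prices) = 44.96·618 + 21.81·810 + 40.39·1146 = 91738.32.
Deflator = Nominal/Real × 100 = 118212.66/91738.32 × 100 = 128.859.

128.86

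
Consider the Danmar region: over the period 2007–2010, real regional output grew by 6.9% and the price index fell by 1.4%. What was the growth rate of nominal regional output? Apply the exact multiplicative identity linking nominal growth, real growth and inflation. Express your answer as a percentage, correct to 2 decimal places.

5.40%

(1 + g_nom) = (1 + g_real)(1 + π) = 1.0690 × 0.9860 = 1.05403.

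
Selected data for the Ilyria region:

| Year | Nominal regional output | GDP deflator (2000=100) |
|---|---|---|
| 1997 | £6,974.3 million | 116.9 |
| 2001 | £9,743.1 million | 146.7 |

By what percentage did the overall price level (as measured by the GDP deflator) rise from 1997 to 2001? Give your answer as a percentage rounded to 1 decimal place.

25.5%

Price-level change = 146.7 / 116.9 − 1 = 0.2549.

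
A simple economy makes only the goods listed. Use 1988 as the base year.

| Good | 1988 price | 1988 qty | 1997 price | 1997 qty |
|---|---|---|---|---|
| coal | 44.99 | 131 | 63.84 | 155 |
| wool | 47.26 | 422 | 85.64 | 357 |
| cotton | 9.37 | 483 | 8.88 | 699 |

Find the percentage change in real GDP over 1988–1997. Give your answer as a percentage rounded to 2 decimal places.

0.10%

Real GDP 1988 = Nominal GDP 1988 = 44.99·131 + 47.26·422 + 9.37·483 = 30363.12.
Real GDP 1997 (at 1988 prices) = 44.99·155 + 47.26·357 + 9.37·699 = 30394.90.
Real growth = 30394.90/30363.12 − 1 = 0.0010.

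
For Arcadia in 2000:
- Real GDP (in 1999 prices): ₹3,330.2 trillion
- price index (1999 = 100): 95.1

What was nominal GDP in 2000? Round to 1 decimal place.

₹3,167.0 trillion

Nominal GDP = Real × (price index/100) = 3330.2 × 0.951 = 3167.02.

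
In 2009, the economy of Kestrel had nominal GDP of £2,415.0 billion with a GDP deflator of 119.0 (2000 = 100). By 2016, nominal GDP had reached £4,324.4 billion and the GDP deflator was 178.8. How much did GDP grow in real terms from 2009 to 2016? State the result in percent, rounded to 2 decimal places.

19.18%

Deflate each year: 2009 → 2415.0/1.190 = 2029.41; 2016 → 4324.4/1.788 = 2418.57.
So real GDP changed by 2418.57/2029.41 − 1 = 0.1918, i.e. 19.18%.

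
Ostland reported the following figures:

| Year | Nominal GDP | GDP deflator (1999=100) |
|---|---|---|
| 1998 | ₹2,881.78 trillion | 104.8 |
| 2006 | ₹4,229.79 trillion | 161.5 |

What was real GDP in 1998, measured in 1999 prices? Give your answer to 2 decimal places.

Real GDP = Nominal / (GDP deflator/100) = 2881.78 / 1.048 = 2749.79.

₹2,749.79 trillion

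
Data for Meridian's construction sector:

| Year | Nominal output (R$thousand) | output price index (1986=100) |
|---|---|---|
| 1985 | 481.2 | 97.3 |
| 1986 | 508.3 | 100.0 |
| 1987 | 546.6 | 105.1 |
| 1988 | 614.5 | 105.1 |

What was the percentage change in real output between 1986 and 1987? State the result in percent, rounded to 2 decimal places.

Real output 1986 = 508.3/1.000 = 508.30.
Real output 1987 = 546.6/1.051 = 520.08.
Change = 520.08/508.30 − 1 = 0.0232.

2.32%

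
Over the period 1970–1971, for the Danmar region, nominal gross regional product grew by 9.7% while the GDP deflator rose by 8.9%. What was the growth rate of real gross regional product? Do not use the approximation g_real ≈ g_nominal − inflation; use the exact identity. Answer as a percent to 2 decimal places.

0.73%

(1 + g_nom) = (1 + g_real)(1 + π), so g_real = 1.0970 / 1.0890 − 1 = 0.00735.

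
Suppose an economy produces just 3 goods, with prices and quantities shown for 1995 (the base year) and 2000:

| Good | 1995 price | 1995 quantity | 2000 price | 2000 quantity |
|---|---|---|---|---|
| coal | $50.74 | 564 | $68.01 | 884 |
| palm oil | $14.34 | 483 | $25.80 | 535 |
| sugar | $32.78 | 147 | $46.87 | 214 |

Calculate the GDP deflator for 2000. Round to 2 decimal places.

Nominal GDP 2000 = 68.01·884 + 25.80·535 + 46.87·214 = 83954.02.
Real GDP 2000 (at 1995 prices) = 50.74·884 + 14.34·535 + 32.78·214 = 59540.98.
Deflator = Nominal/Real × 100 = 83954.02/59540.98 × 100 = 141.002.

141.00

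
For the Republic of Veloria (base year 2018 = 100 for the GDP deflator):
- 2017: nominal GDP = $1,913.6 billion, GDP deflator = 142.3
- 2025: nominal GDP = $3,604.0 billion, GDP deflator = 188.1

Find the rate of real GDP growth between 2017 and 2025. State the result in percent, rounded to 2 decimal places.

42.48%

Real GDP 2017 = 1913.6 / 1.423 = 1344.76.
Real GDP 2025 = 3604.0 / 1.881 = 1916.00.
Real growth = 1916.00 / 1344.76 − 1 = 0.4248.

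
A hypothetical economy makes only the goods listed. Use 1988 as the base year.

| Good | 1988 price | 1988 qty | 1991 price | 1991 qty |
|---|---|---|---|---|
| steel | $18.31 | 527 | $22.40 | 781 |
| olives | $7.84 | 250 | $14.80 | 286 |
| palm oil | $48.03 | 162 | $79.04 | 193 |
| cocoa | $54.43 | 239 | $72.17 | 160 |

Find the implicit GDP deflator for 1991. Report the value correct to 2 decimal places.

140.58

Nominal GDP 1991 = 22.40·781 + 14.80·286 + 79.04·193 + 72.17·160 = 48529.12.
Real GDP 1991 (at 1988 prices) = 18.31·781 + 7.84·286 + 48.03·193 + 54.43·160 = 34520.94.
Deflator = Nominal/Real × 100 = 48529.12/34520.94 × 100 = 140.579.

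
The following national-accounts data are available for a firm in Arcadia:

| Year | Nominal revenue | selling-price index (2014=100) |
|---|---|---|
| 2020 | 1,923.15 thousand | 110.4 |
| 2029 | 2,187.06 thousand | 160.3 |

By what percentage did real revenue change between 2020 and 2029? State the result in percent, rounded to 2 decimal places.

-21.68%

Real revenue 2020 = 1923.15 / 1.104 = 1741.98.
Real revenue 2029 = 2187.06 / 1.603 = 1364.35.
Real growth = 1364.35 / 1741.98 − 1 = -0.2168.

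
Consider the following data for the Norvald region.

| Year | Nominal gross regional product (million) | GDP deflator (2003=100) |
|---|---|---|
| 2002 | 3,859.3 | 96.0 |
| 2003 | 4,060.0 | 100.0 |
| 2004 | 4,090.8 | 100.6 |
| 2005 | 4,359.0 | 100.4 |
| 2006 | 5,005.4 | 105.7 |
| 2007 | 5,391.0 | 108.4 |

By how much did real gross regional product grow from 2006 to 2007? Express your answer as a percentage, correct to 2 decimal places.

Real gross regional product 2006 = 5005.4/1.057 = 4735.48.
Real gross regional product 2007 = 5391.0/1.084 = 4973.25.
Change = 4973.25/4735.48 − 1 = 0.0502.

5.02%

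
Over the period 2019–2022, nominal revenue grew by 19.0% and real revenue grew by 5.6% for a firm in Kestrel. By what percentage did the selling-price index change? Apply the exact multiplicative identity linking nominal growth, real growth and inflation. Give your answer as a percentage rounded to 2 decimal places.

(1 + g_nom) = (1 + g_real)(1 + π), so π = 1.1900 / 1.0560 − 1 = 0.12689.

12.69%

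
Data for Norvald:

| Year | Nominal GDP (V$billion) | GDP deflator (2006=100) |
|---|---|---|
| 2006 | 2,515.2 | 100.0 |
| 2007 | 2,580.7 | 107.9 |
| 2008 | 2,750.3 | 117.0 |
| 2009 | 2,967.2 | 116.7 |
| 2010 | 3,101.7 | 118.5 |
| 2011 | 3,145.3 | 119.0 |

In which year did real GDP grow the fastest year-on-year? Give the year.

2009

2007: real = 2580.7/1.079 = 2391.75; growth vs 2006 (2515.20) = -4.91%.
2008: real = 2750.3/1.170 = 2350.68; growth vs 2007 (2391.75) = -1.72%.
2009: real = 2967.2/1.167 = 2542.59; growth vs 2008 (2350.68) = 8.16%.
2010: real = 3101.7/1.185 = 2617.47; growth vs 2009 (2542.59) = 2.95%.
2011: real = 3145.3/1.190 = 2643.11; growth vs 2010 (2617.47) = 0.98%.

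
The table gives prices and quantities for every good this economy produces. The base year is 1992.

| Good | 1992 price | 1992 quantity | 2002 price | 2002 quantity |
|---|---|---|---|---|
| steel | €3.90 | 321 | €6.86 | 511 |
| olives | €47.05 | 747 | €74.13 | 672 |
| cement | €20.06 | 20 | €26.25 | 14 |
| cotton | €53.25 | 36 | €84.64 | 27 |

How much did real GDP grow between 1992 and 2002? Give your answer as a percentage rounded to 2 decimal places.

Real GDP 1992 = Nominal GDP 1992 = 3.90·321 + 47.05·747 + 20.06·20 + 53.25·36 = 38716.45.
Real GDP 2002 (at 1992 prices) = 3.90·511 + 47.05·672 + 20.06·14 + 53.25·27 = 35329.09.
Real growth = 35329.09/38716.45 − 1 = -0.0875.

-8.75%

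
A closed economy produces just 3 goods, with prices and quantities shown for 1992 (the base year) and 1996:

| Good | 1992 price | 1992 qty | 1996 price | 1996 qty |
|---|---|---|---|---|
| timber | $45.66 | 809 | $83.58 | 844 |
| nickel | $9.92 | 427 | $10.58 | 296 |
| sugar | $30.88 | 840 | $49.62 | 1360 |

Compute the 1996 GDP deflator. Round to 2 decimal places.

Nominal GDP 1996 = 83.58·844 + 10.58·296 + 49.62·1360 = 141156.40.
Real GDP 1996 (at 1992 prices) = 45.66·844 + 9.92·296 + 30.88·1360 = 83470.16.
Deflator = Nominal/Real × 100 = 141156.40/83470.16 × 100 = 169.110.

169.11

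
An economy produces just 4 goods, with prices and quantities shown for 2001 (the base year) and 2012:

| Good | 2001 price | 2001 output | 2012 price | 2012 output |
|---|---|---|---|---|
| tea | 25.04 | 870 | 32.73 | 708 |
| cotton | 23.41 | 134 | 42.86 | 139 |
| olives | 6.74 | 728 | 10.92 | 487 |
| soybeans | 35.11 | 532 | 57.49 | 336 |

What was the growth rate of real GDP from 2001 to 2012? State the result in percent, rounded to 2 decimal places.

Real GDP 2001 = Nominal GDP 2001 = 25.04·870 + 23.41·134 + 6.74·728 + 35.11·532 = 48506.98.
Real GDP 2012 (at 2001 prices) = 25.04·708 + 23.41·139 + 6.74·487 + 35.11·336 = 36061.65.
Real growth = 36061.65/48506.98 − 1 = -0.2566.

-25.66%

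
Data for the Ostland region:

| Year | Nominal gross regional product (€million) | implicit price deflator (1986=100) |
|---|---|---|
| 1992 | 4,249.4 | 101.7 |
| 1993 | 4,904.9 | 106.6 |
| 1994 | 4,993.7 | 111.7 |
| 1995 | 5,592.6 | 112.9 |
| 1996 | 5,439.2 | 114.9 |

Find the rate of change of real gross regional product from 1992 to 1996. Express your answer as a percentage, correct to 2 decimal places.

Real gross regional product 1992 = 4249.4/1.017 = 4178.37.
Real gross regional product 1996 = 5439.2/1.149 = 4733.86.
Change = 4733.86/4178.37 − 1 = 0.1329.

13.29%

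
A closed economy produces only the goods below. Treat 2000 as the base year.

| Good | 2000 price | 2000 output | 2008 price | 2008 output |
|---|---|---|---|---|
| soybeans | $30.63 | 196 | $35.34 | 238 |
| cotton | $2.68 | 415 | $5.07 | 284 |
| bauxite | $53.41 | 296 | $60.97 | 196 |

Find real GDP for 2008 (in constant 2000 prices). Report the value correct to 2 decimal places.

$18519.42

Real GDP 2008 = Σ (p_2000 × q_2008) = 30.63·238 + 2.68·284 + 53.41·196 = 18519.42.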